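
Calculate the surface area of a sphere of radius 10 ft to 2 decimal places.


Shape: sphere
Radius r = 10 ft
Formula: SA = 4 * pi * r^2
r^2 = 100
SA = 4 * pi * 100
SA = 400 * pi
SA = 1256.64
1256.64 ft^2


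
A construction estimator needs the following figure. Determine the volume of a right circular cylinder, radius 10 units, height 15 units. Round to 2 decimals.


Shape: cylinder
Radius r = 10 units, Height h = 15 units
Formula: V = pi * r^2 * h
r^2 = 100
V = pi * 100 * 15
V = 1500 * pi
V = 4712.39
4712.39 units^3


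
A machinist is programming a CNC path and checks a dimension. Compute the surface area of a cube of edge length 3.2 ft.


Shape: cube
Side s = 3.2 ft
A cube has 6 square faces.
Formula: SA = 6 * s^2
s^2 = 10.24
SA = 6 * 10.24
SA = 61.44
61.44 ft^2


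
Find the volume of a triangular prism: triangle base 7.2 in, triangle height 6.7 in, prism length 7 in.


Shape: triangular prism
Triangle base = 7.2 in, triangle height = 6.7 in, prism length L = 7 in
Formula: V = (1/2 * b * h_tri) * L
Cross-section area = 0.5 * 7.2 * 6.7 = 24.12
V = 24.12 * 7
V = 168.84
168.84 in^3


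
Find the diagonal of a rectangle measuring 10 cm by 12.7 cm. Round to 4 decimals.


Shape: rectangle (diagonal via Pythagoras)
Sides: 10 cm and 12.7 cm
Formula: d = sqrt(l^2 + w^2)
l^2 = 100, w^2 = 161.29
l^2 + w^2 = 261.29
d = sqrt(261.29)
d = 16.1645
16.1645 cm


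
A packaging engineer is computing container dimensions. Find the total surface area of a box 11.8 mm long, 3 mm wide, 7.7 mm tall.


Shape: rectangular prism
l = 11.8 mm, w = 3 mm, h = 7.7 mm
Formula: SA = 2(lw + lh + wh)
lw = 35.4, lh = 90.86, wh = 23.1
lw + lh + wh = 149.36
SA = 2 * 149.36
SA = 298.72
298.72 mm^2


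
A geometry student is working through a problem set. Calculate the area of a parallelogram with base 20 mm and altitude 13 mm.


Shape: parallelogram
Base b = 20 mm, Height h = 13 mm
Formula: A = b * h
A = 20 * 13
A = 260
260 mm^2


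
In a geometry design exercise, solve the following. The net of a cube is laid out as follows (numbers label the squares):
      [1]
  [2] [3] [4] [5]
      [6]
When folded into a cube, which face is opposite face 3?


Net: cross layout. Take square 3 as the base (bottom).
Fold the four squares in the horizontal row up around 3: 2 -> left, 4 -> right, 5 wraps to the top.
Fold 1 and 6 up from 3: 1 -> back, 6 -> front.
Opposite pairs are therefore: (1, 6), (2, 4), (3, 5).
Face 3 is opposite face 5.
face 5


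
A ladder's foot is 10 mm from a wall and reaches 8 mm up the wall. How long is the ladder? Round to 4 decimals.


Shape: right triangle
Legs a = 10 mm, b = 8 mm
Formula: c = sqrt(a^2 + b^2)
a^2 = 100, b^2 = 64
a^2 + b^2 = 164
c = sqrt(164)
c = 12.8062
12.8062 mm


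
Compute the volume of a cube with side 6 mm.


Shape: cube
Side s = 6 mm
Formula: V = s^3
V = 6 * 6 * 6
V = 36 * 6
V = 216
216 mm^3


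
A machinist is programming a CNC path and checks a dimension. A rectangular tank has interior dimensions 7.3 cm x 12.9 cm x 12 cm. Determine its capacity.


Shape: rectangular prism
l = 7.3 cm, w = 12.9 cm, h = 12 cm
Formula: V = l * w * h
V = 7.3 * 12.9 * 12
V = 94.17 * 12
V = 1130.04
1130.04 cm^3


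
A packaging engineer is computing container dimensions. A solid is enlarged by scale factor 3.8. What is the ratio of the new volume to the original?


Linear scale factor k = 3.8
Rule: under a linear scaling by k, volumes scale by k^3.
k^3 = 3.8 * 3.8 * 3.8
k^3 = 14.44 * 3.8
k^3 = 54.872
Volume scales by a factor of 54.872.
54.872 (dimensionless)


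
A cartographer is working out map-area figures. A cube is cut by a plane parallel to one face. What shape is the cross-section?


Solid: cube
Cutting plane: parallel to one face
Visualize the intersection of the plane with the solid's surface.
The boundary of the cut region is a square.
square


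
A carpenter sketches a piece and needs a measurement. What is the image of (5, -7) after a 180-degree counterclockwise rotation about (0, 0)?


Transformation: rotation about the origin
Original point: (5, -7)
Rule for 180 deg: (x, y) -> (-x, -y)
Apply: (5, -7) -> (-5, 7)
(-5, 7)


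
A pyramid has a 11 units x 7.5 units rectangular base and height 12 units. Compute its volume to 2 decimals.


Shape: rectangular pyramid
Base: 11 units x 7.5 units, Height h = 12 units
Formula: V = (1/3) * base_area * h
base_area = 11 * 7.5 = 82.5
base_area * h = 82.5 * 12 = 990
V = 990 / 3
V = 330
330 units^3


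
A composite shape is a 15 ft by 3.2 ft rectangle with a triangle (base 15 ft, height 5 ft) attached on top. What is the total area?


Composite shape: rectangle + triangle
Rectangle area = 15 * 3.2 = 48
Triangle area = 0.5 * 15 * 5 = 37.5
Total = 48 + 37.5
Total = 85.5
85.5 ft^2


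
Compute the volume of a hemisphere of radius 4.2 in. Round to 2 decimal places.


Shape: hemisphere (half of a sphere)
Radius r = 4.2 in
Formula: V = (1/2) * (4/3) * pi * r^3 = (2/3) * pi * r^3
r^3 = 74.088
(2/3) * 74.088 = 49.392
V = 49.392 * pi
V = 155.17
155.17 in^3


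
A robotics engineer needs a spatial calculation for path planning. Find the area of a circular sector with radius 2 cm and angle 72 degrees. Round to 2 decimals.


Shape: circular sector
Radius r = 2 cm, Angle = 72 degrees
Formula: A = (angle/360) * pi * r^2
r^2 = 4
Fraction of circle = 72/360
A = (72/360) * pi * 4
A = 0.8 * pi
A = 2.51
2.51 cm^2


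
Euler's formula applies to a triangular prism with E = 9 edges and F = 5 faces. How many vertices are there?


Polyhedron: triangular prism
Euler's formula for convex polyhedra: V - E + F = 2
Given: E = 9 edges and F = 5 faces
Solve for V:
V = 2 + E - F = 2 + 9 - 5 = 6
6 vertices


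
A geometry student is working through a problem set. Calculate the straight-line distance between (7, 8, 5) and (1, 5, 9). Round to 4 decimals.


3D distance between two points
P1 = (7, 8, 5), P2 = (1, 5, 9)
Formula: d = sqrt((x2-x1)^2 + (y2-y1)^2 + (z2-z1)^2)
dx = 1 - 7 = -6
dy = 5 - 8 = -3
dz = 9 - 5 = 4
dx^2 + dy^2 + dz^2 = 36 + 9 + 16 = 61
d = sqrt(61)
d = 7.8102
7.8102 units


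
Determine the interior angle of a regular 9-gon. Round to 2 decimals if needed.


Shape: regular nonagon (9 sides)
Formula: interior angle = (n - 2) * 180 / n
(n - 2) = 7
(n - 2) * 180 = 1260
angle = 1260 / 9
angle = 140
140 degrees


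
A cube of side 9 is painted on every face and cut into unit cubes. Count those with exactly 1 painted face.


Large cube: 9 x 9 x 9, cut into unit cubes.
n = 9, so n - 2 = 7
Cubes with 1 painted face lie in the interior of each face.
A cube has 6 faces; each contributes (n - 2)^2 = 49 such cubes.
Count = 6 * 49 = 294
294 unit cubes


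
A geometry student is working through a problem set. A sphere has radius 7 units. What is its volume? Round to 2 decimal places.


Shape: sphere
Radius r = 7 units
Formula: V = (4/3) * pi * r^3
r^3 = 343
(4/3) * 343 = 457.333333
V = 457.333333 * pi
V = 1436.76
1436.76 units^3


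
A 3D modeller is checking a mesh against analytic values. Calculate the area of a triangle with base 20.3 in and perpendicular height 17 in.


Shape: triangle
Base b = 20.3 in, Height h = 17 in
Formula: A = (1/2) * b * h
A = 0.5 * 20.3 * 17
A = 0.5 * 345.1
A = 172.55
172.55 in^2


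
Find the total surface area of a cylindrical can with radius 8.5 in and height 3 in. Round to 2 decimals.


Shape: closed cylinder
Radius r = 8.5 in, Height h = 3 in
Formula: SA = 2*pi*r^2 + 2*pi*r*h = 2*pi*r*(r + h)
r + h = 11.5
2 * r * (r + h) = 2 * 8.5 * 11.5 = 195.5
SA = 195.5 * pi
SA = 614.18
614.18 in^2


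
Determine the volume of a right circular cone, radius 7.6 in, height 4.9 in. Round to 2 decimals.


Shape: cone
Radius r = 7.6 in, Height h = 4.9 in
Formula: V = (1/3) * pi * r^2 * h
r^2 = 57.76
pi * r^2 * h = pi * 57.76 * 4.9 = 283.024 * pi
V = 283.024 * pi / 3
V = 296.38
296.38 in^3


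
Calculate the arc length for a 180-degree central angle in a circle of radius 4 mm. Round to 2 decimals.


Shape: circular arc
Radius r = 4 mm, Angle = 180 degrees
Formula: L = (angle/360) * 2 * pi * r
2 * pi * r = 8 * pi
L = (180/360) * 8 * pi
L = 4 * pi
L = 12.57
12.57 mm


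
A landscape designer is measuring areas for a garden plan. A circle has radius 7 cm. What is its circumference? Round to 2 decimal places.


Shape: circle
Radius r = 7 cm
Formula: C = 2 * pi * r
C = 2 * pi * 7
C = 14 * pi
C = 43.98
43.98 cm


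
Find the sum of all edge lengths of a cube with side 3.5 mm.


Shape: cube
Side s = 3.5 mm
A cube has 12 edges, all equal.
Formula: total edge length = 12 * s
Total = 12 * 3.5
Total = 42
42 mm


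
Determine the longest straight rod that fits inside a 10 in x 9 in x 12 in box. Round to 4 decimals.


Shape: rectangular box (space diagonal)
l = 10 in, w = 9 in, h = 12 in
Visualize: the diagonal of the base, then a right triangle with that diagonal and the height.
Formula: d = sqrt(l^2 + w^2 + h^2)
l^2 + w^2 + h^2 = 100 + 81 + 144 = 325
d = sqrt(325)
d = 18.0278
18.0278 in


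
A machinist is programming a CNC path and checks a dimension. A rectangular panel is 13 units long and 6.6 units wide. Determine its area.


Shape: rectangle
Length l = 13 units, Width w = 6.6 units
Formula: A = l * w
A = 13 * 6.6
A = 85.8
85.8 units^2


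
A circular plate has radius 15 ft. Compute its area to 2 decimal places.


Shape: circle
Radius r = 15 ft
Formula: A = pi * r^2
r^2 = 15^2 = 225
A = pi * 225
A = 706.86
706.86 ft^2


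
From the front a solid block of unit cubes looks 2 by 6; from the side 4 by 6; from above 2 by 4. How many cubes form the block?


Orthographic views of a solid rectangular block:
Front view 2 x 6 -> length = 2, height = 6
Side view 4 x 6 -> width = 4, height = 6 (consistent)
Top view 2 x 4 -> confirms length = 2, width = 4
The block is 2 x 4 x 6.
Total unit cubes = 2 * 4 * 6 = 48
48 unit cubes


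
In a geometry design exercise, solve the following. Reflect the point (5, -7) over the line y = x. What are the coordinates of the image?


Transformation: reflection
Original point: (5, -7)
Rule for reflection over y = x: (x, y) -> (y, x)
Apply: (5, -7) -> (-7, 5)
(-7, 5)


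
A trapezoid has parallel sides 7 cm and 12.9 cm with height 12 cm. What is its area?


Shape: trapezoid
Parallel sides a = 7 cm, b = 12.9 cm; Height h = 12 cm
Formula: A = (a + b) * h / 2
a + b = 7 + 12.9 = 19.9
A = 19.9 * 12 / 2
A = 238.8 / 2
A = 119.4
119.4 cm^2


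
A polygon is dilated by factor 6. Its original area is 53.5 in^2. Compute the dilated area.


Linear scale factor k = 6
Original area = 53.5 in^2
Rule: under a linear scaling by k, areas scale by k^2.
k^2 = 6^2 = 36
New area = 53.5 * 36
New area = 1926
1926 in^2


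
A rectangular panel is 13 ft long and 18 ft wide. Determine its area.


Shape: rectangle
Length l = 13 ft, Width w = 18 ft
Formula: A = l * w
A = 13 * 18
A = 234
234 ft^2


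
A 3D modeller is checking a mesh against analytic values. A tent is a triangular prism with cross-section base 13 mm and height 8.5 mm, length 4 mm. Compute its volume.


Shape: triangular prism
Triangle base = 13 mm, triangle height = 8.5 mm, prism length L = 4 mm
Formula: V = (1/2 * b * h_tri) * L
Cross-section area = 0.5 * 13 * 8.5 = 55.25
V = 55.25 * 4
V = 221
221 mm^3


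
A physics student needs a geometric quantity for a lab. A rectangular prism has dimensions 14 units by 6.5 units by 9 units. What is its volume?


Shape: rectangular prism
l = 14 units, w = 6.5 units, h = 9 units
Formula: V = l * w * h
V = 14 * 6.5 * 9
V = 91 * 9
V = 819
819 units^3


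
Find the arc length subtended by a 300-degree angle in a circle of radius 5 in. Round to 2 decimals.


Shape: circular arc
Radius r = 5 in, Angle = 300 degrees
Formula: L = (angle/360) * 2 * pi * r
2 * pi * r = 10 * pi
L = (300/360) * 10 * pi
L = 8.333333 * pi
L = 26.18
26.18 in


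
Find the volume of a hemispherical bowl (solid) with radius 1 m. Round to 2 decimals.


Shape: hemisphere (half of a sphere)
Radius r = 1 m
Formula: V = (1/2) * (4/3) * pi * r^3 = (2/3) * pi * r^3
r^3 = 1
(2/3) * 1 = 0.666667
V = 0.666667 * pi
V = 2.09
2.09 m^3


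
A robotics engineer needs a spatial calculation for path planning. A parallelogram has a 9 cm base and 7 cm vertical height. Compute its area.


Shape: parallelogram
Base b = 9 cm, Height h = 7 cm
Formula: A = b * h
A = 9 * 7
A = 63
63 cm^2


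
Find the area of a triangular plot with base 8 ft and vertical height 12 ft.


Shape: triangle
Base b = 8 ft, Height h = 12 ft
Formula: A = (1/2) * b * h
A = 0.5 * 8 * 12
A = 0.5 * 96
A = 48
48 ft^2


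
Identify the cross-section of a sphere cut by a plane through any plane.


Solid: sphere
Cutting plane: through any plane
Visualize the intersection of the plane with the solid's surface.
The boundary of the cut region is a circle.
circle


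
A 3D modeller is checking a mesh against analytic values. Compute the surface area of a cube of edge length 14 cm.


Shape: cube
Side s = 14 cm
A cube has 6 square faces.
Formula: SA = 6 * s^2
s^2 = 196
SA = 6 * 196
SA = 1176
1176 cm^2


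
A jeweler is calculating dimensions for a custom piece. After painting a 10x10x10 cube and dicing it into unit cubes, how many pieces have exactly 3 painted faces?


Large cube: 10 x 10 x 10, cut into unit cubes.
Cubes with 3 painted faces are at the corners. A cube always has 8 corners.
Count = 8
8 unit cubes


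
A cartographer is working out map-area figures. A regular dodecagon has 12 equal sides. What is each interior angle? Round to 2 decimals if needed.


Shape: regular dodecagon (12 sides)
Formula: interior angle = (n - 2) * 180 / n
(n - 2) = 10
(n - 2) * 180 = 1800
angle = 1800 / 12
angle = 150
150 degrees


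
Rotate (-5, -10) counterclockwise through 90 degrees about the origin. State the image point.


Transformation: rotation about the origin
Original point: (-5, -10)
Rule for 90 deg counterclockwise: (x, y) -> (-y, x)
Apply: (-5, -10) -> (10, -5)
(10, -5)


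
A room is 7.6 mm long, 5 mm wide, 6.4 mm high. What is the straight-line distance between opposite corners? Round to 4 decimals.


Shape: rectangular box (space diagonal)
l = 7.6 mm, w = 5 mm, h = 6.4 mm
Visualize: the diagonal of the base, then a right triangle with that diagonal and the height.
Formula: d = sqrt(l^2 + w^2 + h^2)
l^2 + w^2 + h^2 = 57.76 + 25 + 40.96 = 123.72
d = sqrt(123.72)
d = 11.1229
11.1229 mm


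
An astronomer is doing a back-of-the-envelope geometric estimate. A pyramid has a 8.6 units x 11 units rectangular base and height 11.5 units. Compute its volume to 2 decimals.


Shape: rectangular pyramid
Base: 8.6 units x 11 units, Height h = 11.5 units
Formula: V = (1/3) * base_area * h
base_area = 8.6 * 11 = 94.6
base_area * h = 94.6 * 11.5 = 1087.9
V = 1087.9 / 3
V = 362.63
362.63 units^3


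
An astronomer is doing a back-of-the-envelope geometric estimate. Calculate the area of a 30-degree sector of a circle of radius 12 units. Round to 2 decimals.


Shape: circular sector
Radius r = 12 units, Angle = 30 degrees
Formula: A = (angle/360) * pi * r^2
r^2 = 144
Fraction of circle = 30/360
A = (30/360) * pi * 144
A = 12 * pi
A = 37.7
37.7 units^2


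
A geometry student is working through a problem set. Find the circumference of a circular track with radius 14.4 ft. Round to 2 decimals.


Shape: circle
Radius r = 14.4 ft
Formula: C = 2 * pi * r
C = 2 * pi * 14.4
C = 28.8 * pi
C = 90.48
90.48 ft


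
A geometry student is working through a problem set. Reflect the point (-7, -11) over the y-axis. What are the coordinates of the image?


Transformation: reflection
Original point: (-7, -11)
Rule for reflection over the y-axis: (x, y) -> (-x, y)
Apply: (-7, -11) -> (7, -11)
(7, -11)


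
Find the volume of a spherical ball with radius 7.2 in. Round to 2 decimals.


Shape: sphere
Radius r = 7.2 in
Formula: V = (4/3) * pi * r^3
r^3 = 373.248
(4/3) * 373.248 = 497.664
V = 497.664 * pi
V = 1563.46
1563.46 in^3


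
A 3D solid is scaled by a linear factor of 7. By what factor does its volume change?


Linear scale factor k = 7
Rule: under a linear scaling by k, volumes scale by k^3.
k^3 = 7 * 7 * 7
k^3 = 49 * 7
k^3 = 343
Volume scales by a factor of 343.
343 (dimensionless)


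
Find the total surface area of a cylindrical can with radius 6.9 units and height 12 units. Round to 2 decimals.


Shape: closed cylinder
Radius r = 6.9 units, Height h = 12 units
Formula: SA = 2*pi*r^2 + 2*pi*r*h = 2*pi*r*(r + h)
r + h = 18.9
2 * r * (r + h) = 2 * 6.9 * 18.9 = 260.82
SA = 260.82 * pi
SA = 819.39
819.39 units^2


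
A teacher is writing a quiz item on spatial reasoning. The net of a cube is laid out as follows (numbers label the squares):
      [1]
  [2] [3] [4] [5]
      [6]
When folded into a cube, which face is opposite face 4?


Net: cross layout. Take square 3 as the base (bottom).
Fold the four squares in the horizontal row up around 3: 2 -> left, 4 -> right, 5 wraps to the top.
Fold 1 and 6 up from 3: 1 -> back, 6 -> front.
Opposite pairs are therefore: (1, 6), (2, 4), (3, 5).
Face 4 is opposite face 2.
face 2


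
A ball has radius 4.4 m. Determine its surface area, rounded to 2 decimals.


Shape: sphere
Radius r = 4.4 m
Formula: SA = 4 * pi * r^2
r^2 = 19.36
SA = 4 * pi * 19.36
SA = 77.44 * pi
SA = 243.28
243.28 m^2


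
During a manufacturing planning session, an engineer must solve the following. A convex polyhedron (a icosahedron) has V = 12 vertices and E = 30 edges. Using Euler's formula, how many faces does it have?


Polyhedron: icosahedron
Euler's formula for convex polyhedra: V - E + F = 2
Given: V = 12 vertices and E = 30 edges
Solve for F:
F = 2 + E - V = 2 + 30 - 12 = 20
20 faces


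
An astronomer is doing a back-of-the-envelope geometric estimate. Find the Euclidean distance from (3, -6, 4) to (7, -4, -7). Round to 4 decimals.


3D distance between two points
P1 = (3, -6, 4), P2 = (7, -4, -7)
Formula: d = sqrt((x2-x1)^2 + (y2-y1)^2 + (z2-z1)^2)
dx = 7 - 3 = 4
dy = -4 - -6 = 2
dz = -7 - 4 = -11
dx^2 + dy^2 + dz^2 = 16 + 4 + 121 = 141
d = sqrt(141)
d = 11.8743
11.8743 units


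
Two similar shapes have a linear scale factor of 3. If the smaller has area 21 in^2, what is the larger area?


Linear scale factor k = 3
Original area = 21 in^2
Rule: under a linear scaling by k, areas scale by k^2.
k^2 = 3^2 = 9
New area = 21 * 9
New area = 189
189 in^2


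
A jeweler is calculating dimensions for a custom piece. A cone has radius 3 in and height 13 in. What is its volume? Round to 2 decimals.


Shape: cone
Radius r = 3 in, Height h = 13 in
Formula: V = (1/3) * pi * r^2 * h
r^2 = 9
pi * r^2 * h = pi * 9 * 13 = 117 * pi
V = 117 * pi / 3
V = 122.52
122.52 in^3


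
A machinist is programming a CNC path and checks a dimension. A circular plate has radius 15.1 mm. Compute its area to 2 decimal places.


Shape: circle
Radius r = 15.1 mm
Formula: A = pi * r^2
r^2 = 15.1^2 = 228.01
A = pi * 228.01
A = 716.31
716.31 mm^2


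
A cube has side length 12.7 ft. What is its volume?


Shape: cube
Side s = 12.7 ft
Formula: V = s^3
V = 12.7 * 12.7 * 12.7
V = 161.29 * 12.7
V = 2048.383
2048.383 ft^3


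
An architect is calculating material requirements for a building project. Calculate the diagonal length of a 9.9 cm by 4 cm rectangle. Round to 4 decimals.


Shape: rectangle (diagonal via Pythagoras)
Sides: 9.9 cm and 4 cm
Formula: d = sqrt(l^2 + w^2)
l^2 = 98.01, w^2 = 16
l^2 + w^2 = 114.01
d = sqrt(114.01)
d = 10.6775
10.6775 cm


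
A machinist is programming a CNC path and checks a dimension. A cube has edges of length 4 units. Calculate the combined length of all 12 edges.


Shape: cube
Side s = 4 units
A cube has 12 edges, all equal.
Formula: total edge length = 12 * s
Total = 12 * 4
Total = 48
48 units


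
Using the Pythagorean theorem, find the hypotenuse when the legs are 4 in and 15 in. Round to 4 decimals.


Shape: right triangle
Legs a = 4 in, b = 15 in
Formula: c = sqrt(a^2 + b^2)
a^2 = 16, b^2 = 225
a^2 + b^2 = 241
c = sqrt(241)
c = 15.5242
15.5242 in


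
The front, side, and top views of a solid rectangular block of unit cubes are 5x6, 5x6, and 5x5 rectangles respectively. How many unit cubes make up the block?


Orthographic views of a solid rectangular block:
Front view 5 x 6 -> length = 5, height = 6
Side view 5 x 6 -> width = 5, height = 6 (consistent)
Top view 5 x 5 -> confirms length = 5, width = 5
The block is 5 x 5 x 6.
Total unit cubes = 5 * 5 * 6 = 150
150 unit cubes


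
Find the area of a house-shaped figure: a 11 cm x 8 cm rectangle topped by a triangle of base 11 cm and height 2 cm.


Composite shape: rectangle + triangle
Rectangle area = 11 * 8 = 88
Triangle area = 0.5 * 11 * 2 = 11
Total = 88 + 11
Total = 99
99 cm^2


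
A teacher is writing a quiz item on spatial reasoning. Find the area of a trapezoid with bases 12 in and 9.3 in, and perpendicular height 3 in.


Shape: trapezoid
Parallel sides a = 12 in, b = 9.3 in; Height h = 3 in
Formula: A = (a + b) * h / 2
a + b = 12 + 9.3 = 21.3
A = 21.3 * 3 / 2
A = 63.9 / 2
A = 31.95
31.95 in^2


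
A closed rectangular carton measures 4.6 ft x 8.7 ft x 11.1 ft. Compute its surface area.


Shape: rectangular prism
l = 4.6 ft, w = 8.7 ft, h = 11.1 ft
Formula: SA = 2(lw + lh + wh)
lw = 40.02, lh = 51.06, wh = 96.57
lw + lh + wh = 187.65
SA = 2 * 187.65
SA = 375.3
375.3 ft^2


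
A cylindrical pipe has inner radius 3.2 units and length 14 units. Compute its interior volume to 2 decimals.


Shape: cylinder
Radius r = 3.2 units, Height h = 14 units
Formula: V = pi * r^2 * h
r^2 = 10.24
V = pi * 10.24 * 14
V = 143.36 * pi
V = 450.38
450.38 units^3


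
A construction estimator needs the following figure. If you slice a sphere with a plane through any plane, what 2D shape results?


Solid: sphere
Cutting plane: through any plane
Visualize the intersection of the plane with the solid's surface.
The boundary of the cut region is a circle.
circle


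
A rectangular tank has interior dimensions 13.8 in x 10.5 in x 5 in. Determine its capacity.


Shape: rectangular prism
l = 13.8 in, w = 10.5 in, h = 5 in
Formula: V = l * w * h
V = 13.8 * 10.5 * 5
V = 144.9 * 5
V = 724.5
724.5 in^3


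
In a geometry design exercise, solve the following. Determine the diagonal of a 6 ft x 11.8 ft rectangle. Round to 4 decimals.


Shape: rectangle (diagonal via Pythagoras)
Sides: 6 ft and 11.8 ft
Formula: d = sqrt(l^2 + w^2)
l^2 = 36, w^2 = 139.24
l^2 + w^2 = 175.24
d = sqrt(175.24)
d = 13.2378
13.2378 ft


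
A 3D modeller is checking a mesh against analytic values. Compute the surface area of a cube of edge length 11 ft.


Shape: cube
Side s = 11 ft
A cube has 6 square faces.
Formula: SA = 6 * s^2
s^2 = 121
SA = 6 * 121
SA = 726
726 ft^2


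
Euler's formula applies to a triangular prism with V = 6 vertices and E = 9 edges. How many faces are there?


Polyhedron: triangular prism
Euler's formula for convex polyhedra: V - E + F = 2
Given: V = 6 vertices and E = 9 edges
Solve for F:
F = 2 + E - V = 2 + 9 - 6 = 5
5 faces


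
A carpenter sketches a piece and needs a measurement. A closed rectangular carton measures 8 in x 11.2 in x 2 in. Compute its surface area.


Shape: rectangular prism
l = 8 in, w = 11.2 in, h = 2 in
Formula: SA = 2(lw + lh + wh)
lw = 89.6, lh = 16, wh = 22.4
lw + lh + wh = 128
SA = 2 * 128
SA = 256
256 in^2


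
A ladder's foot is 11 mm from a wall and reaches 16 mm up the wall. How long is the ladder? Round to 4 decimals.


Shape: right triangle
Legs a = 11 mm, b = 16 mm
Formula: c = sqrt(a^2 + b^2)
a^2 = 121, b^2 = 256
a^2 + b^2 = 377
c = sqrt(377)
c = 19.4165
19.4165 mm


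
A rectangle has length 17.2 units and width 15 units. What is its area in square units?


Shape: rectangle
Length l = 17.2 units, Width w = 15 units
Formula: A = l * w
A = 17.2 * 15
A = 258
258 units^2


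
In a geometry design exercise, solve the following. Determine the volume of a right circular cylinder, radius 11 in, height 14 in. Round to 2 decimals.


Shape: cylinder
Radius r = 11 in, Height h = 14 in
Formula: V = pi * r^2 * h
r^2 = 121
V = pi * 121 * 14
V = 1694 * pi
V = 5321.86
5321.86 in^3


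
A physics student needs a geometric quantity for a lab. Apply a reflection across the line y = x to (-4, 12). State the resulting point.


Transformation: reflection
Original point: (-4, 12)
Rule for reflection over y = x: (x, y) -> (y, x)
Apply: (-4, 12) -> (12, -4)
(12, -4)


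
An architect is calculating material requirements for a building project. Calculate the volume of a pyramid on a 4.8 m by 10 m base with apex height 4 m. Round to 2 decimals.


Shape: rectangular pyramid
Base: 4.8 m x 10 m, Height h = 4 m
Formula: V = (1/3) * base_area * h
base_area = 4.8 * 10 = 48
base_area * h = 48 * 4 = 192
V = 192 / 3
V = 64
64 m^3


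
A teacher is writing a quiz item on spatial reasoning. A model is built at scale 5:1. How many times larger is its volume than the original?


Linear scale factor k = 5
Rule: under a linear scaling by k, volumes scale by k^3.
k^3 = 5 * 5 * 5
k^3 = 25 * 5
k^3 = 125
Volume scales by a factor of 125.
125 (dimensionless)


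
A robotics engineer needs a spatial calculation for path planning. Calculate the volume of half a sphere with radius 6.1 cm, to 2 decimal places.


Shape: hemisphere (half of a sphere)
Radius r = 6.1 cm
Formula: V = (1/2) * (4/3) * pi * r^3 = (2/3) * pi * r^3
r^3 = 226.981
(2/3) * 226.981 = 151.320667
V = 151.320667 * pi
V = 475.39
475.39 cm^3


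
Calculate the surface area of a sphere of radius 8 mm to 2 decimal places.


Shape: sphere
Radius r = 8 mm
Formula: SA = 4 * pi * r^2
r^2 = 64
SA = 4 * pi * 64
SA = 256 * pi
SA = 804.25
804.25 mm^2


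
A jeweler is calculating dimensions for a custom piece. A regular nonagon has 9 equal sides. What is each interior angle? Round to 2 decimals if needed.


Shape: regular nonagon (9 sides)
Formula: interior angle = (n - 2) * 180 / n
(n - 2) = 7
(n - 2) * 180 = 1260
angle = 1260 / 9
angle = 140
140 degrees


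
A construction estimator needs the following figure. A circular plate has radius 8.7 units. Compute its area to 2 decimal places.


Shape: circle
Radius r = 8.7 units
Formula: A = pi * r^2
r^2 = 8.7^2 = 75.69
A = pi * 75.69
A = 237.79
237.79 units^2


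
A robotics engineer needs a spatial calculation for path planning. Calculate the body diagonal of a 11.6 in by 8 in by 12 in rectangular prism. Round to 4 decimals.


Shape: rectangular box (space diagonal)
l = 11.6 in, w = 8 in, h = 12 in
Visualize: the diagonal of the base, then a right triangle with that diagonal and the height.
Formula: d = sqrt(l^2 + w^2 + h^2)
l^2 + w^2 + h^2 = 134.56 + 64 + 144 = 342.56
d = sqrt(342.56)
d = 18.5084
18.5084 in


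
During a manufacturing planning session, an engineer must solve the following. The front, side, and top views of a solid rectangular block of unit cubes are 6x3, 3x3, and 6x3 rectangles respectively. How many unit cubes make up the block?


Orthographic views of a solid rectangular block:
Front view 6 x 3 -> length = 6, height = 3
Side view 3 x 3 -> width = 3, height = 3 (consistent)
Top view 6 x 3 -> confirms length = 6, width = 3
The block is 6 x 3 x 3.
Total unit cubes = 6 * 3 * 3 = 54
54 unit cubes


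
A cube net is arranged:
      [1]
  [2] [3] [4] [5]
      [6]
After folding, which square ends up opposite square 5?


Net: cross layout. Take square 3 as the base (bottom).
Fold the four squares in the horizontal row up around 3: 2 -> left, 4 -> right, 5 wraps to the top.
Fold 1 and 6 up from 3: 1 -> back, 6 -> front.
Opposite pairs are therefore: (1, 6), (2, 4), (3, 5).
Face 5 is opposite face 3.
face 3


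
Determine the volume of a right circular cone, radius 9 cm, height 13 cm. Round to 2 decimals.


Shape: cone
Radius r = 9 cm, Height h = 13 cm
Formula: V = (1/3) * pi * r^2 * h
r^2 = 81
pi * r^2 * h = pi * 81 * 13 = 1053 * pi
V = 1053 * pi / 3
V = 1102.7
1102.7 cm^3


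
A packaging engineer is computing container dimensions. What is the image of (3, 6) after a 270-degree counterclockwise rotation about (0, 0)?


Transformation: rotation about the origin
Original point: (3, 6)
Rule for 270 deg counterclockwise: (x, y) -> (y, -x)
Apply: (3, 6) -> (6, -3)
(6, -3)


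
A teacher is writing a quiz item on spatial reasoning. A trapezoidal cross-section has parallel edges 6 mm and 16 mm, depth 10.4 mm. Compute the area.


Shape: trapezoid
Parallel sides a = 6 mm, b = 16 mm; Height h = 10.4 mm
Formula: A = (a + b) * h / 2
a + b = 6 + 16 = 22
A = 22 * 10.4 / 2
A = 228.8 / 2
A = 114.4
114.4 mm^2


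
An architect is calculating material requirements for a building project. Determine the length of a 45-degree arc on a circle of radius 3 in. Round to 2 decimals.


Shape: circular arc
Radius r = 3 in, Angle = 45 degrees
Formula: L = (angle/360) * 2 * pi * r
2 * pi * r = 6 * pi
L = (45/360) * 6 * pi
L = 0.75 * pi
L = 2.36
2.36 in


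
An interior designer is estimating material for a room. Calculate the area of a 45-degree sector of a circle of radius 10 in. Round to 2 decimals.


Shape: circular sector
Radius r = 10 in, Angle = 45 degrees
Formula: A = (angle/360) * pi * r^2
r^2 = 100
Fraction of circle = 45/360
A = (45/360) * pi * 100
A = 12.5 * pi
A = 39.27
39.27 in^2


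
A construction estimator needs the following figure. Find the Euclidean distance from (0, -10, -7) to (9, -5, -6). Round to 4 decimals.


3D distance between two points
P1 = (0, -10, -7), P2 = (9, -5, -6)
Formula: d = sqrt((x2-x1)^2 + (y2-y1)^2 + (z2-z1)^2)
dx = 9 - 0 = 9
dy = -5 - -10 = 5
dz = -6 - -7 = 1
dx^2 + dy^2 + dz^2 = 81 + 25 + 1 = 107
d = sqrt(107)
d = 10.3441
10.3441 units


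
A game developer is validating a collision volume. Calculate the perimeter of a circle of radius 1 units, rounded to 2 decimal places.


Shape: circle
Radius r = 1 units
Formula: C = 2 * pi * r
C = 2 * pi * 1
C = 2 * pi
C = 6.28
6.28 units


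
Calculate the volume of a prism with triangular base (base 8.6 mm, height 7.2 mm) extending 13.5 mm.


Shape: triangular prism
Triangle base = 8.6 mm, triangle height = 7.2 mm, prism length L = 13.5 mm
Formula: V = (1/2 * b * h_tri) * L
Cross-section area = 0.5 * 8.6 * 7.2 = 30.96
V = 30.96 * 13.5
V = 417.96
417.96 mm^3


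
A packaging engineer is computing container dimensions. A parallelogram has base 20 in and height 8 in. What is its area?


Shape: parallelogram
Base b = 20 in, Height h = 8 in
Formula: A = b * h
A = 20 * 8
A = 160
160 in^2


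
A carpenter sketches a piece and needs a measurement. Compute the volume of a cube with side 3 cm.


Shape: cube
Side s = 3 cm
Formula: V = s^3
V = 3 * 3 * 3
V = 9 * 3
V = 27
27 cm^3


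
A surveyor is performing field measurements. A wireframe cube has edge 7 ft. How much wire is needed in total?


Shape: cube
Side s = 7 ft
A cube has 12 edges, all equal.
Formula: total edge length = 12 * s
Total = 12 * 7
Total = 84
84 ft


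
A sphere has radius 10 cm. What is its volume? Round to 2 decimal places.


Shape: sphere
Radius r = 10 cm
Formula: V = (4/3) * pi * r^3
r^3 = 1000
(4/3) * 1000 = 1333.333333
V = 1333.333333 * pi
V = 4188.79
4188.79 cm^3


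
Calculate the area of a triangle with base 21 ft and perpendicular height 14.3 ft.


Shape: triangle
Base b = 21 ft, Height h = 14.3 ft
Formula: A = (1/2) * b * h
A = 0.5 * 21 * 14.3
A = 0.5 * 300.3
A = 150.15
150.15 ft^2


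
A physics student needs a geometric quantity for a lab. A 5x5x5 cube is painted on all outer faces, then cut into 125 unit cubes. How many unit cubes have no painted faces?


Large cube: 5 x 5 x 5, cut into unit cubes.
n = 5, so n - 2 = 3
Unpainted cubes form the interior (n - 2)^3 block.
(n - 2)^3 = 3^3 = 27
27 unit cubes


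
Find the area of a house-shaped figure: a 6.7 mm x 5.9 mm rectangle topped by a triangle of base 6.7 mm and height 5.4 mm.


Composite shape: rectangle + triangle
Rectangle area = 6.7 * 5.9 = 39.53
Triangle area = 0.5 * 6.7 * 5.4 = 18.09
Total = 39.53 + 18.09
Total = 57.62
57.62 mm^2


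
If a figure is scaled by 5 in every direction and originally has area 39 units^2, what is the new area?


Linear scale factor k = 5
Original area = 39 units^2
Rule: under a linear scaling by k, areas scale by k^2.
k^2 = 5^2 = 25
New area = 39 * 25
New area = 975
975 units^2


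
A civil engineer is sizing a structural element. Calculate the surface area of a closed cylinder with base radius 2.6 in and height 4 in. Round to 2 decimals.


Shape: closed cylinder
Radius r = 2.6 in, Height h = 4 in
Formula: SA = 2*pi*r^2 + 2*pi*r*h = 2*pi*r*(r + h)
r + h = 6.6
2 * r * (r + h) = 2 * 2.6 * 6.6 = 34.32
SA = 34.32 * pi
SA = 107.82
107.82 in^2


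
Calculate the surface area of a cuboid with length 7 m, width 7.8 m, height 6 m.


Shape: rectangular prism
l = 7 m, w = 7.8 m, h = 6 m
Formula: SA = 2(lw + lh + wh)
lw = 54.6, lh = 42, wh = 46.8
lw + lh + wh = 143.4
SA = 2 * 143.4
SA = 286.8
286.8 m^2


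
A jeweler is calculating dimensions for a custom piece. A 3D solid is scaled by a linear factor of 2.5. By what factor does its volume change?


Linear scale factor k = 2.5
Rule: under a linear scaling by k, volumes scale by k^3.
k^3 = 2.5 * 2.5 * 2.5
k^3 = 6.25 * 2.5
k^3 = 15.625
Volume scales by a factor of 15.625.
15.625 (dimensionless)


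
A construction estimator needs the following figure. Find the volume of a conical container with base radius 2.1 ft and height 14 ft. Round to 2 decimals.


Shape: cone
Radius r = 2.1 ft, Height h = 14 ft
Formula: V = (1/3) * pi * r^2 * h
r^2 = 4.41
pi * r^2 * h = pi * 4.41 * 14 = 61.74 * pi
V = 61.74 * pi / 3
V = 64.65
64.65 ft^3


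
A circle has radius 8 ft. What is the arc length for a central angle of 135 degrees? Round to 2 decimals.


Shape: circular arc
Radius r = 8 ft, Angle = 135 degrees
Formula: L = (angle/360) * 2 * pi * r
2 * pi * r = 16 * pi
L = (135/360) * 16 * pi
L = 6 * pi
L = 18.85
18.85 ft


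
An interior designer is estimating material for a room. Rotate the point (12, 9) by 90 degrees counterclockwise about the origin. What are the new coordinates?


Transformation: rotation about the origin
Original point: (12, 9)
Rule for 90 deg counterclockwise: (x, y) -> (-y, x)
Apply: (12, 9) -> (-9, 12)
(-9, 12)


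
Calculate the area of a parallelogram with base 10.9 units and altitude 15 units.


Shape: parallelogram
Base b = 10.9 units, Height h = 15 units
Formula: A = b * h
A = 10.9 * 15
A = 163.5
163.5 units^2


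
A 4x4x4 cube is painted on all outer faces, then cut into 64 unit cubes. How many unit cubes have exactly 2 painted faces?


Large cube: 4 x 4 x 4, cut into unit cubes.
n = 4, so n - 2 = 2
Cubes with 2 painted faces lie along the edges, excluding corners.
A cube has 12 edges; each contributes (n - 2) = 2 such cubes.
Count = 12 * 2 = 24
24 unit cubes


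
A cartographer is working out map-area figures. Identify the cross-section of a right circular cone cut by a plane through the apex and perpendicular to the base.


Solid: right circular cone
Cutting plane: through the apex and perpendicular to the base
Visualize the intersection of the plane with the solid's surface.
The boundary of the cut region is a isosceles triangle.
isosceles triangle


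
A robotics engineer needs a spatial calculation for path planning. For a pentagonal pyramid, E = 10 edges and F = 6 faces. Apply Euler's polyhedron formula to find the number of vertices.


Polyhedron: pentagonal pyramid
Euler's formula for convex polyhedra: V - E + F = 2
Given: E = 10 edges and F = 6 faces
Solve for V:
V = 2 + E - F = 2 + 10 - 6 = 6
6 vertices


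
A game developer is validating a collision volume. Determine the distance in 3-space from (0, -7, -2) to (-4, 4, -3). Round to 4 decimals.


3D distance between two points
P1 = (0, -7, -2), P2 = (-4, 4, -3)
Formula: d = sqrt((x2-x1)^2 + (y2-y1)^2 + (z2-z1)^2)
dx = -4 - 0 = -4
dy = 4 - -7 = 11
dz = -3 - -2 = -1
dx^2 + dy^2 + dz^2 = 16 + 121 + 1 = 138
d = sqrt(138)
d = 11.7473
11.7473 units


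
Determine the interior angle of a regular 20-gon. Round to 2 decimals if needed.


Shape: regular icosagon (20 sides)
Formula: interior angle = (n - 2) * 180 / n
(n - 2) = 18
(n - 2) * 180 = 3240
angle = 3240 / 20
angle = 162
162 degrees


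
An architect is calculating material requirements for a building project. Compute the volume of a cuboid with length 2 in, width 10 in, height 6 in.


Shape: rectangular prism
l = 2 in, w = 10 in, h = 6 in
Formula: V = l * w * h
V = 2 * 10 * 6
V = 20 * 6
V = 120
120 in^3


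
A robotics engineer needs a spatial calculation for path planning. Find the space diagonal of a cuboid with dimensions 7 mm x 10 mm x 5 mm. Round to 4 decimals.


Shape: rectangular box (space diagonal)
l = 7 mm, w = 10 mm, h = 5 mm
Visualize: the diagonal of the base, then a right triangle with that diagonal and the height.
Formula: d = sqrt(l^2 + w^2 + h^2)
l^2 + w^2 + h^2 = 49 + 100 + 25 = 174
d = sqrt(174)
d = 13.1909
13.1909 mm


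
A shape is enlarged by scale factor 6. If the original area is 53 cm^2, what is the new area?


Linear scale factor k = 6
Original area = 53 cm^2
Rule: under a linear scaling by k, areas scale by k^2.
k^2 = 6^2 = 36
New area = 53 * 36
New area = 1908
1908 cm^2


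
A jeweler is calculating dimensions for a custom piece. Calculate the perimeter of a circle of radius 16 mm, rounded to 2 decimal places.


Shape: circle
Radius r = 16 mm
Formula: C = 2 * pi * r
C = 2 * pi * 16
C = 32 * pi
C = 100.53
100.53 mm


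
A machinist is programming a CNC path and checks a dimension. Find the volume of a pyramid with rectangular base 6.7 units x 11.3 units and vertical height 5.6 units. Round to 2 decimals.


Shape: rectangular pyramid
Base: 6.7 units x 11.3 units, Height h = 5.6 units
Formula: V = (1/3) * base_area * h
base_area = 6.7 * 11.3 = 75.71
base_area * h = 75.71 * 5.6 = 423.976
V = 423.976 / 3
V = 141.33
141.33 units^3


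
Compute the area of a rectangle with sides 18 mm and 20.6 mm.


Shape: rectangle
Length l = 18 mm, Width w = 20.6 mm
Formula: A = l * w
A = 18 * 20.6
A = 370.8
370.8 mm^2


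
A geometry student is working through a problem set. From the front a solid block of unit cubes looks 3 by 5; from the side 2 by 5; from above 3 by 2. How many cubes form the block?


Orthographic views of a solid rectangular block:
Front view 3 x 5 -> length = 3, height = 5
Side view 2 x 5 -> width = 2, height = 5 (consistent)
Top view 3 x 2 -> confirms length = 3, width = 2
The block is 3 x 2 x 5.
Total unit cubes = 3 * 2 * 5 = 30
30 unit cubes


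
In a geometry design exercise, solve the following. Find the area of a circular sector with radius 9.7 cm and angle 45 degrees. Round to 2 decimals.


Shape: circular sector
Radius r = 9.7 cm, Angle = 45 degrees
Formula: A = (angle/360) * pi * r^2
r^2 = 94.09
Fraction of circle = 45/360
A = (45/360) * pi * 94.09
A = 11.76125 * pi
A = 36.95
36.95 cm^2


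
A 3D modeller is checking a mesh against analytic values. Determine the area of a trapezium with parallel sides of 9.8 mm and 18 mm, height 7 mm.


Shape: trapezoid
Parallel sides a = 9.8 mm, b = 18 mm; Height h = 7 mm
Formula: A = (a + b) * h / 2
a + b = 9.8 + 18 = 27.8
A = 27.8 * 7 / 2
A = 194.6 / 2
A = 97.3
97.3 mm^2


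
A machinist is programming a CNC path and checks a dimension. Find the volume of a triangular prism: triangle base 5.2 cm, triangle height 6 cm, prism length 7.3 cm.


Shape: triangular prism
Triangle base = 5.2 cm, triangle height = 6 cm, prism length L = 7.3 cm
Formula: V = (1/2 * b * h_tri) * L
Cross-section area = 0.5 * 5.2 * 6 = 15.6
V = 15.6 * 7.3
V = 113.88
113.88 cm^3


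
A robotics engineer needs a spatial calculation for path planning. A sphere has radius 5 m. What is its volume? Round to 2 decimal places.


Shape: sphere
Radius r = 5 m
Formula: V = (4/3) * pi * r^3
r^3 = 125
(4/3) * 125 = 166.666667
V = 166.666667 * pi
V = 523.6
523.6 m^3
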